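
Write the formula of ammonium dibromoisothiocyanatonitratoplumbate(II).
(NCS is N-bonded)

(NH4)2[PbBr2(NCS)(NO3)]

Ligands: 1 isothiocyanato (NCS, -1), 1 nitrato (NO3, -1), 2 bromo (Br, -1). Ligand charge sum = -4.
Charge balance with ammonium (+1) requires 1 complex ion per 2 ammonium.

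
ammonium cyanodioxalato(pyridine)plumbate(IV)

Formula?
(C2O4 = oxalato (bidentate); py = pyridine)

NH4[Pb(C2O4)2(CN)(py)]

Ligands: 2 oxalato (C2O4, -2), 1 pyridine (py, neutral), 1 cyano (CN, -1). Ligand charge sum = -5.
With Pb in oxidation state +4, the complex ion is [Pb...]^1−.
Charge balance with ammonium (+1) requires 1 complex ion per 1 ammonium.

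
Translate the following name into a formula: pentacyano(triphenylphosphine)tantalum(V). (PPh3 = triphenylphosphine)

Ligands: 1 triphenylphosphine (PPh3, neutral), 5 cyano (CN, -1). Ligand charge sum = -5.
With Ta in oxidation state +5, the complex ion is [Ta...].

[Ta(CN)5(PPh3)]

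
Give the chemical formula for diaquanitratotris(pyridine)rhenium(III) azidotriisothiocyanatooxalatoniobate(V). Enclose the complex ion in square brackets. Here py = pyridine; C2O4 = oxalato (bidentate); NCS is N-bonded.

Cation [Re…]: ligand charges -1, Re(III) ⇒ ion charge 2+.
Anion [Nb…]: ligand charges -6, Nb(V) ⇒ ion charge 1−.
One 2+ cation requires 2 of the 1− anion.

[Re(H2O)2(NO3)(py)3][Nb(C2O4)(N3)(NCS)3]2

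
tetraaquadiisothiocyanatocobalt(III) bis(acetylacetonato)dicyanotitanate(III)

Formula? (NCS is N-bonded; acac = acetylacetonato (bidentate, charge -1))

[Co(H2O)4(NCS)2][Ti(acac)2(CN)2]

Cation [Co…]: ligand charges -2, Co(III) ⇒ ion charge 1+.
Anion [Ti…]: ligand charges -4, Ti(III) ⇒ ion charge 1−.
One 1+ cation balances one 1− anion.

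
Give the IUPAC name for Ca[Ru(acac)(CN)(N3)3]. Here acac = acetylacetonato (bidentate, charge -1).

The 1 calcium counter-ion carries a total charge of +2, so each complex ion is 2−.
Ligand charges: 3×azido (-1 each), 1×acetylacetonato (-1 each), 1×cyano (-1 each); total -5. So Ru + (-5) = 2−, giving Ru = +3.
Ligands are named alphabetically: acetylacetonato before azido before cyano.
The complex ion is anionic, so ruthenium takes the -ate form ruthenate(III).

calcium (acetylacetonato)triazidocyanoruthenate(III)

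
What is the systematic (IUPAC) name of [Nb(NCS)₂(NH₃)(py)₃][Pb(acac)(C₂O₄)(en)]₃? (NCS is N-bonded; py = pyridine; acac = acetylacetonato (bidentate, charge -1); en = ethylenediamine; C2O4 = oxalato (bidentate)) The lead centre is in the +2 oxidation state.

amminediisothiocyanatotris(pyridine)niobium(V) (acetylacetonato)(ethylenediamine)oxalatoplumbate(II)

Both ions are complex: the cation is named first with the plain metal name, the anion second with the -ate form; each ion's ligands are alphabetised independently.
Pb is given as +2; the anion's ligand charges sum to -3, so the complex anion is 1−.
With 3 anions per cation, the cation must be 3×1 = 3+.
Cation: ligand charges sum to -2; for the ion to be 3+, Nb = +5.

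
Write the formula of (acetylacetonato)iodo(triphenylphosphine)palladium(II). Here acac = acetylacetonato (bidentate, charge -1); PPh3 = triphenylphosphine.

Ligands: 1 acetylacetonato (acac, -1), 1 iodo (I, -1), 1 triphenylphosphine (PPh3, neutral). Ligand charge sum = -2.
With Pd in oxidation state +2, the complex ion is [Pd...].

[Pd(acac)I(PPh3)]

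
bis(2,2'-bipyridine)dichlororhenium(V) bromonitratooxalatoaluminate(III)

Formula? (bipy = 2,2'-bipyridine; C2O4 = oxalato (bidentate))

[Re(bipy)2Cl2][AlBr(C2O4)(NO3)]3

Cation [Re…]: ligand charges -2, Re(V) ⇒ ion charge 3+.
Anion [Al…]: ligand charges -4, Al(III) ⇒ ion charge 1−.
One 3+ cation requires 3 of the 1− anion.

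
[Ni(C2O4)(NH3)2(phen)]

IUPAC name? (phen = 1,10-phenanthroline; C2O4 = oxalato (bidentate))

There is no counter-ion, so the complex is neutral overall.
Ligand charges: 1×1,10-phenanthroline (neutral), 2×ammine (neutral), 1×oxalato (-2 each); total -2. So Ni + (-2) = 0, giving Ni = +2.
Ligands are named alphabetically: ammine before oxalato before phenanthroline.

diammineoxalato(1,10-phenanthroline)nickel(II)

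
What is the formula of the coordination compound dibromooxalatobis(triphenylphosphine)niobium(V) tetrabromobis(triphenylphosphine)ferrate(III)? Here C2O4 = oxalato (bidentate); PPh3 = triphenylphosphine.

[NbBr2(C2O4)(PPh3)2][FeBr4(PPh3)2]

Cation [Nb…]: ligand charges -4, Nb(V) ⇒ ion charge 1+.
Anion [Fe…]: ligand charges -4, Fe(III) ⇒ ion charge 1−.
One 1+ cation balances one 1− anion.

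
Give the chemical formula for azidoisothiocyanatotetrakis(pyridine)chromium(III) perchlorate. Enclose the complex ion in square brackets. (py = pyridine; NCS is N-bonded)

[Cr(N3)(NCS)(py)4]ClO4

Ligands: 1 azido (N3, -1), 4 pyridine (py, neutral), 1 isothiocyanato (NCS, -1). Ligand charge sum = -2.
Charge balance with perchlorate (-1) requires 1 complex ion per 1 perchlorate.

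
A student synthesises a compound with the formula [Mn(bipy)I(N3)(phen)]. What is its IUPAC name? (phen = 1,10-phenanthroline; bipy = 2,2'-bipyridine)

azido(2,2'-bipyridine)iodo(1,10-phenanthroline)manganese(II)

There is no counter-ion, so the complex is neutral overall.
Ligand charges: 1×iodo (-1 each), 1×1,10-phenanthroline (neutral), 1×azido (-1 each), 1×2,2'-bipyridine (neutral); total -2. So Mn + (-2) = 0, giving Mn = +2.
Ligands are named alphabetically: azido before bipyridine before iodo before phenanthroline.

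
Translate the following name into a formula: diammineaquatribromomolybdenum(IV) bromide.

Ligands: 2 ammine (NH3, neutral), 1 aqua (H2O, neutral), 3 bromo (Br, -1). Ligand charge sum = -3.
Charge balance with bromide (-1) requires 1 complex ion per 1 bromide.

[MoBr3(H2O)(NH3)2]Br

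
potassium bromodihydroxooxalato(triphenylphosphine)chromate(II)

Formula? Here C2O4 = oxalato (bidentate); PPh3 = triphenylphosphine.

K3[CrBr(C2O4)(OH)2(PPh3)]

Ligands: 1 bromo (Br, -1), 2 hydroxo (OH, -1), 1 oxalato (C2O4, -2), 1 triphenylphosphine (PPh3, neutral). Ligand charge sum = -5.
With Cr in oxidation state +2, the complex ion is [Cr...]^3−.
Charge balance with potassium (+1) requires 1 complex ion per 3 potassium.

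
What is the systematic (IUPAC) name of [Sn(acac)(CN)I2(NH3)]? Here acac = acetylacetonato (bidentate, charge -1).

There is no counter-ion, so the complex is neutral overall.
Ligand charges: 1×cyano (-1 each), 1×acetylacetonato (-1 each), 1×ammine (neutral), 2×iodo (-1 each); total -4. So Sn + (-4) = 0, giving Sn = +4.
Ligands are named alphabetically: acetylacetonato before ammine before cyano before iodo.

(acetylacetonato)amminecyanodiiodotin(IV)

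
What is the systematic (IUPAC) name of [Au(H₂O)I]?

There is no counter-ion, so the complex is neutral overall.
Ligand charges: 1×iodo (-1 each), 1×aqua (neutral); total -1. So Au + (-1) = 0, giving Au = +1.
Ligands are named alphabetically: aqua before iodo.

aquaiodogold(I)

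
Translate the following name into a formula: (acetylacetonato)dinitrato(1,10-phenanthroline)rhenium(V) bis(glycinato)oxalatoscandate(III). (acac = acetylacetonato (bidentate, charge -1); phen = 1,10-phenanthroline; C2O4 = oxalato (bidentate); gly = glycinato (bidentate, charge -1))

[Re(acac)(NO3)2(phen)][Sc(C2O4)(gly)2]2

Cation [Re…]: ligand charges -3, Re(V) ⇒ ion charge 2+.
Anion [Sc…]: ligand charges -4, Sc(III) ⇒ ion charge 1−.
One 2+ cation requires 2 of the 1− anion.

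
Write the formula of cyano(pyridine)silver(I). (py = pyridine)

[Ag(CN)(py)]

Ligands: 1 pyridine (py, neutral), 1 cyano (CN, -1). Ligand charge sum = -1.
With Ag in oxidation state +1, the complex ion is [Ag...].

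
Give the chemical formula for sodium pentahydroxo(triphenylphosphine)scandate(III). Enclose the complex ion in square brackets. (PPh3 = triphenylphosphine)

Ligands: 1 triphenylphosphine (PPh3, neutral), 5 hydroxo (OH, -1). Ligand charge sum = -5.
With Sc in oxidation state +3, the complex ion is [Sc...]^2−.
Charge balance with sodium (+1) requires 1 complex ion per 2 sodium.

Na2[Sc(OH)5(PPh3)]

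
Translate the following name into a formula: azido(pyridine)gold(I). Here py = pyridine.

Ligands: 1 azido (N3, -1), 1 pyridine (py, neutral). Ligand charge sum = -1.
With Au in oxidation state +1, the complex ion is [Au...].

[Au(N3)(py)]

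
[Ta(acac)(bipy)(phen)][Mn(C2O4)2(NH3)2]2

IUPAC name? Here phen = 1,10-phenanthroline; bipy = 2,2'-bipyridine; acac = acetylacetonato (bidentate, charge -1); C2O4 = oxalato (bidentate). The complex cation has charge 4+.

Both ions are complex: the cation is named first with the plain metal name, the anion second with the -ate form; each ion's ligands are alphabetised independently.
The complex cation is given as 4+; its ligand charges sum to -1, so Ta = +5.
With 2 anions per cation, each anion must be 4/2 = 2−.
Anion: ligand charges sum to -4; for the ion to be 2−, Mn = +2.

(acetylacetonato)(2,2'-bipyridine)(1,10-phenanthroline)tantalum(V) diamminedioxalatomanganate(II)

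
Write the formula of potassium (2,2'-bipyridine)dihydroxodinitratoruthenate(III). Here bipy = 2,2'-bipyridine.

K[Ru(bipy)(NO3)2(OH)2]

Ligands: 2 hydroxo (OH, -1), 2 nitrato (NO3, -1), 1 2,2'-bipyridine (bipy, neutral). Ligand charge sum = -4.
With Ru in oxidation state +3, the complex ion is [Ru...]^1−.
Charge balance with potassium (+1) requires 1 complex ion per 1 potassium.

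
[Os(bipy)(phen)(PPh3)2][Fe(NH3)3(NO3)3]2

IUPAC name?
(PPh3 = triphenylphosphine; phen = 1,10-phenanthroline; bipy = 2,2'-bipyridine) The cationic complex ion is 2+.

(2,2'-bipyridine)(1,10-phenanthroline)bis(triphenylphosphine)osmium(II) triamminetrinitratoferrate(II)

The complex cation is given as 2+; its ligand charges sum to 0, so Os = +2.
With 2 anions per cation, each anion must be 2/2 = 1−.
Anion: ligand charges sum to -3; for the ion to be 1−, Fe = +2.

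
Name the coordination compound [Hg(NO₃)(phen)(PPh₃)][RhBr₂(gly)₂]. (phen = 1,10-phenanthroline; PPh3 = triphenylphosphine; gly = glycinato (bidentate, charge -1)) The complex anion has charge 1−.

nitrato(1,10-phenanthroline)(triphenylphosphine)mercury(II) dibromobis(glycinato)rhodate(III)

Both ions are complex: the cation is named first with the plain metal name, the anion second with the -ate form; each ion's ligands are alphabetised independently.
The complex anion is given as 1−; its ligand charges sum to -4, so Rh = +3.
A 1:1 salt means the cation carries the equal and opposite charge, 1+.
Cation: ligand charges sum to -1; for the ion to be 1+, Hg = +2.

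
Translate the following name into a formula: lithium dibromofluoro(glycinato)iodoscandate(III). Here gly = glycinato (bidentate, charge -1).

Ligands: 1 glycinato (gly, -1), 2 bromo (Br, -1), 1 fluoro (F, -1), 1 iodo (I, -1). Ligand charge sum = -5.
With Sc in oxidation state +3, the complex ion is [Sc...]^2−.
Charge balance with lithium (+1) requires 1 complex ion per 2 lithium.

Li2[ScBr2F(gly)I]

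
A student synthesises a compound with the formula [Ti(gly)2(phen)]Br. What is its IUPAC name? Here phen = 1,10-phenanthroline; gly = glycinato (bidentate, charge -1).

bis(glycinato)(1,10-phenanthroline)titanium(III) bromide

The 1 bromide counter-ion carries a total charge of -1, so each complex ion is 1+.
Ligand charges: 1×1,10-phenanthroline (neutral), 2×glycinato (-1 each); total -2. So Ti + (-2) = 1+, giving Ti = +3.
Ligands are named alphabetically: glycinato before phenanthroline.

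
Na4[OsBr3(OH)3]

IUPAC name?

The 4 sodium counter-ions carry a total charge of +4, so each complex ion is 4−.
Ligand charges: 3×hydroxo (-1 each), 3×bromo (-1 each); total -6. So Os + (-6) = 4−, giving Os = +2.
Ligands are named alphabetically: bromo before hydroxo.
The complex ion is anionic, so osmium takes the -ate form osmate(II).

sodium tribromotrihydroxoosmate(II)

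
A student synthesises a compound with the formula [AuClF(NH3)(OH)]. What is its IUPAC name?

There is no counter-ion, so the complex is neutral overall.
Ligand charges: 1×hydroxo (-1 each), 1×chloro (-1 each), 1×fluoro (-1 each), 1×ammine (neutral); total -3. So Au + (-3) = 0, giving Au = +3.
Ligands are named alphabetically: ammine before chloro before fluoro before hydroxo.

amminechlorofluorohydroxogold(III)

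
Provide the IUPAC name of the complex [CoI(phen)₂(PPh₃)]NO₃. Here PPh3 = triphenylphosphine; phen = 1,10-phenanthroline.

iodobis(1,10-phenanthroline)(triphenylphosphine)cobalt(II) nitrate

The 1 nitrate counter-ion carries a total charge of -1, so each complex ion is 1+.
Ligand charges: 1×triphenylphosphine (neutral), 2×1,10-phenanthroline (neutral), 1×iodo (-1 each); total -1. So Co + (-1) = 1+, giving Co = +2.
Ligands are named alphabetically: iodo before phenanthroline before triphenylphosphine.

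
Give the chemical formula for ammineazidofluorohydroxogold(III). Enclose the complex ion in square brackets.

[AuF(N3)(NH3)(OH)]

Ligands: 1 fluoro (F, -1), 1 hydroxo (OH, -1), 1 azido (N3, -1), 1 ammine (NH3, neutral). Ligand charge sum = -3.
With Au in oxidation state +3, the complex ion is [Au...].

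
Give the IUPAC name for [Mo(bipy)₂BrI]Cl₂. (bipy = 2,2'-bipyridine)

bis(2,2'-bipyridine)bromoiodomolybdenum(IV) chloride

The 2 chloride counter-ions carry a total charge of -2, so each complex ion is 2+.
Ligand charges: 1×iodo (-1 each), 2×2,2'-bipyridine (neutral), 1×bromo (-1 each); total -2. So Mo + (-2) = 2+, giving Mo = +4.
Ligands are named alphabetically: bipyridine before bromo before iodo.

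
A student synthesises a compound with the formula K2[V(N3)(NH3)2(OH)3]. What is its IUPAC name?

The 2 potassium counter-ions carry a total charge of +2, so each complex ion is 2−.
Ligand charges: 3×hydroxo (-1 each), 2×ammine (neutral), 1×azido (-1 each); total -4. So V + (-4) = 2−, giving V = +2.
Ligands are named alphabetically: ammine before azido before hydroxo.
The complex ion is anionic, so vanadium takes the -ate form vanadate(II).

potassium diammineazidotrihydroxovanadate(II)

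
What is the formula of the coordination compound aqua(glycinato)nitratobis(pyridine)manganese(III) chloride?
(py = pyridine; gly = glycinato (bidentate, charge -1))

[Mn(gly)(H2O)(NO3)(py)2]Cl

Ligands: 2 pyridine (py, neutral), 1 aqua (H2O, neutral), 1 nitrato (NO3, -1), 1 glycinato (gly, -1). Ligand charge sum = -2.
Charge balance with chloride (-1) requires 1 complex ion per 1 chloride.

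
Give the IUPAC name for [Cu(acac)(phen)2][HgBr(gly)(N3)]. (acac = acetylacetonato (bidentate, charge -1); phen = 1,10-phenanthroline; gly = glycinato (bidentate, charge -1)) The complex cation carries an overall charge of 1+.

The complex cation is given as 1+; its ligand charges sum to -1, so Cu = +2.
A 1:1 salt means the anion carries the equal and opposite charge, 1−.
Anion: ligand charges sum to -3; for the ion to be 1−, Hg = +2.

(acetylacetonato)bis(1,10-phenanthroline)copper(II) azidobromo(glycinato)mercurate(II)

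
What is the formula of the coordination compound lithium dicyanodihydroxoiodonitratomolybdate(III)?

Li3[Mo(CN)2I(NO3)(OH)2]

Ligands: 1 iodo (I, -1), 2 cyano (CN, -1), 1 nitrato (NO3, -1), 2 hydroxo (OH, -1). Ligand charge sum = -6.
With Mo in oxidation state +3, the complex ion is [Mo...]^3−.
Charge balance with lithium (+1) requires 1 complex ion per 3 lithium.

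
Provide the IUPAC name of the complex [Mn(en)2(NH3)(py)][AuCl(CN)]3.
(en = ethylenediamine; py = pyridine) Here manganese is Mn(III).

Mn is given as +3; the cation's ligand charges sum to 0, so the complex cation is 3+.
With 3 anions per cation, each anion must be 3/3 = 1−.
Anion: ligand charges sum to -2; for the ion to be 1−, Au = +1.

amminebis(ethylenediamine)(pyridine)manganese(III) chlorocyanoaurate(I)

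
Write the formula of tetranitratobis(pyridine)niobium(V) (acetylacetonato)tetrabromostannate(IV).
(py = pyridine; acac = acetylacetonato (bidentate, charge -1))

[Nb(NO3)4(py)2][Sn(acac)Br4]

Cation [Nb…]: ligand charges -4, Nb(V) ⇒ ion charge 1+.
Anion [Sn…]: ligand charges -5, Sn(IV) ⇒ ion charge 1−.
One 1+ cation balances one 1− anion.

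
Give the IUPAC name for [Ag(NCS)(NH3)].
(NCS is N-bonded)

There is no counter-ion, so the complex is neutral overall.
Ligand charges: 1×ammine (neutral), 1×isothiocyanato (-1 each); total -1. So Ag + (-1) = 0, giving Ag = +1.
Ligands are named alphabetically: ammine before isothiocyanato.

ammineisothiocyanatosilver(I)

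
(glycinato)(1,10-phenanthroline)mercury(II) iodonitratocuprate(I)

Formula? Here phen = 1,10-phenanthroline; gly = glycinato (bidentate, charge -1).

[Hg(gly)(phen)][CuI(NO3)]

Cation [Hg…]: ligand charges -1, Hg(II) ⇒ ion charge 1+.
Anion [Cu…]: ligand charges -2, Cu(I) ⇒ ion charge 1−.
One 1+ cation balances one 1− anion.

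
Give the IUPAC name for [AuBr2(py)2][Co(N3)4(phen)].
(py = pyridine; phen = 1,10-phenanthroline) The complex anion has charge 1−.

dibromobis(pyridine)gold(III) tetraazido(1,10-phenanthroline)cobaltate(III)

Both ions are complex: the cation is named first with the plain metal name, the anion second with the -ate form; each ion's ligands are alphabetised independently.
The complex anion is given as 1−; its ligand charges sum to -4, so Co = +3.
A 1:1 salt means the cation carries the equal and opposite charge, 1+.
Cation: ligand charges sum to -2; for the ion to be 1+, Au = +3.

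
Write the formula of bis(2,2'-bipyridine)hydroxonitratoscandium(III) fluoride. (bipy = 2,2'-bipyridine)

Ligands: 1 nitrato (NO3, -1), 2 2,2'-bipyridine (bipy, neutral), 1 hydroxo (OH, -1). Ligand charge sum = -2.
With Sc in oxidation state +3, the complex ion is [Sc...]^1+.
Charge balance with fluoride (-1) requires 1 complex ion per 1 fluoride.

[Sc(bipy)2(NO3)(OH)]F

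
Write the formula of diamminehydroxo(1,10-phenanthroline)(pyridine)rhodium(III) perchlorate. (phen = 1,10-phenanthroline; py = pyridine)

Ligands: 2 ammine (NH3, neutral), 1 1,10-phenanthroline (phen, neutral), 1 hydroxo (OH, -1), 1 pyridine (py, neutral). Ligand charge sum = -1.
With Rh in oxidation state +3, the complex ion is [Rh...]^2+.
Charge balance with perchlorate (-1) requires 1 complex ion per 2 perchlorate.

[Rh(NH3)2(OH)(phen)(py)](ClO4)2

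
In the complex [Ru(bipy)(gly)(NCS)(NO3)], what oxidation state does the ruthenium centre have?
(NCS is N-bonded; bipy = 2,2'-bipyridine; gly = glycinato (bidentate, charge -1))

+3

No counter-ion: the bracketed complex is neutral.
Ligand charges: 1×NCS = -1; 1×bipy neutral; 1×NO3 = -1; 1×gly = -1; sum -3.
Ru + (-3) = 0 ⇒ Ru is +3.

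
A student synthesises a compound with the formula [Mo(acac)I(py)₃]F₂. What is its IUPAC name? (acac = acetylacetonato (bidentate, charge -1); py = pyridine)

The 2 fluoride counter-ions carry a total charge of -2, so each complex ion is 2+.
Ligand charges: 1×acetylacetonato (-1 each), 3×pyridine (neutral), 1×iodo (-1 each); total -2. So Mo + (-2) = 2+, giving Mo = +4.
Ligands are named alphabetically: acetylacetonato before iodo before pyridine.

(acetylacetonato)iodotris(pyridine)molybdenum(IV) fluoride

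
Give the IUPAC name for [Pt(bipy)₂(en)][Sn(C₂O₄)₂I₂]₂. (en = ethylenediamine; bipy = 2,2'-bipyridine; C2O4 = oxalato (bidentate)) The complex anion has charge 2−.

The complex anion is given as 2−; its ligand charges sum to -6, so Sn = +4.
With 2 anions per cation, the cation must be 2×2 = 4+.
Cation: ligand charges sum to 0; for the ion to be 4+, Pt = +4.

bis(2,2'-bipyridine)(ethylenediamine)platinum(IV) diiododioxalatostannate(IV)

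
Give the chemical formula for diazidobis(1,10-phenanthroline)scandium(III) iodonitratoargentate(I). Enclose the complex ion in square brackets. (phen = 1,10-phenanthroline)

[Sc(N3)2(phen)2][AgI(NO3)]

Cation [Sc…]: ligand charges -2, Sc(III) ⇒ ion charge 1+.
Anion [Ag…]: ligand charges -2, Ag(I) ⇒ ion charge 1−.
One 1+ cation balances one 1− anion.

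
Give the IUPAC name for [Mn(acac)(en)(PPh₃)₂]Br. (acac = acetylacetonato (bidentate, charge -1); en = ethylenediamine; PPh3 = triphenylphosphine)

The 1 bromide counter-ion carries a total charge of -1, so each complex ion is 1+.
Ligand charges: 1×acetylacetonato (-1 each), 1×ethylenediamine (neutral), 2×triphenylphosphine (neutral); total -1. So Mn + (-1) = 1+, giving Mn = +2.
Ligands are named alphabetically: acetylacetonato before ethylenediamine before triphenylphosphine.

(acetylacetonato)(ethylenediamine)bis(triphenylphosphine)manganese(II) bromide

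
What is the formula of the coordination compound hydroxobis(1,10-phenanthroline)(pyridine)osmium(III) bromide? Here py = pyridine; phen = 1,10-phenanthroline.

Ligands: 1 hydroxo (OH, -1), 1 pyridine (py, neutral), 2 1,10-phenanthroline (phen, neutral). Ligand charge sum = -1.
With Os in oxidation state +3, the complex ion is [Os...]^2+.
Charge balance with bromide (-1) requires 1 complex ion per 2 bromide.

[Os(OH)(phen)2(py)]Br2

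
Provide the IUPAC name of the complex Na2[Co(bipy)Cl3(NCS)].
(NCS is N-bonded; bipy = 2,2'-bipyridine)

sodium (2,2'-bipyridine)trichloroisothiocyanatocobaltate(II)

The 2 sodium counter-ions carry a total charge of +2, so each complex ion is 2−.
Ligand charges: 3×chloro (-1 each), 1×isothiocyanato (-1 each), 1×2,2'-bipyridine (neutral); total -4. So Co + (-4) = 2−, giving Co = +2.
Ligands are named alphabetically: bipyridine before chloro before isothiocyanato.
The complex ion is anionic, so cobalt takes the -ate form cobaltate(II).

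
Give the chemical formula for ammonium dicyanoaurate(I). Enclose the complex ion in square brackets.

NH4[Au(CN)2]

Ligands: 2 cyano (CN, -1). Ligand charge sum = -2.
Charge balance with ammonium (+1) requires 1 complex ion per 1 ammonium.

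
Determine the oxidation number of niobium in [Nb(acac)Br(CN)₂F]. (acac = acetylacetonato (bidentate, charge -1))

+5

No counter-ion: the bracketed complex is neutral.
Ligand charges: 1×F = -1; 1×acac = -1; 2×CN = -2; 1×Br = -1; sum -5.
Nb + (-5) = 0 ⇒ Nb is +5.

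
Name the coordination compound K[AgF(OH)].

The 1 potassium counter-ion carries a total charge of +1, so each complex ion is 1−.
Ligand charges: 1×hydroxo (-1 each), 1×fluoro (-1 each); total -2. So Ag + (-2) = 1−, giving Ag = +1.
Ligands are named alphabetically: fluoro before hydroxo.
The complex ion is anionic, so silver takes the -ate form argentate(I).

potassium fluorohydroxoargentate(I)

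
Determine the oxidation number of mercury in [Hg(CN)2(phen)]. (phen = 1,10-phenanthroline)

No counter-ion: the bracketed complex is neutral.
Ligand charges: 2×CN = -2; 1×phen neutral; sum -2.
Hg + (-2) = 0 ⇒ Hg is +2.

+2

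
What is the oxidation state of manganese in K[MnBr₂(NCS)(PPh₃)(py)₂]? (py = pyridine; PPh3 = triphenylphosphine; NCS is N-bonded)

+2

1 potassium outside the brackets (+1 each) → the complex ion is 1−.
Ligand charges: 2×py neutral; 1×PPh3 neutral; 2×Br = -2; 1×NCS = -1; sum -3.
Mn + (-3) = 1− ⇒ Mn is +2.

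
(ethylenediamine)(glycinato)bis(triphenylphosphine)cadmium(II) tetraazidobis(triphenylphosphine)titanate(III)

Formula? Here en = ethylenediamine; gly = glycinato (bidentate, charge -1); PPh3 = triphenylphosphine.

Cation [Cd…]: ligand charges -1, Cd(II) ⇒ ion charge 1+.
Anion [Ti…]: ligand charges -4, Ti(III) ⇒ ion charge 1−.
One 1+ cation balances one 1− anion.

[Cd(en)(gly)(PPh3)2][Ti(N3)4(PPh3)2]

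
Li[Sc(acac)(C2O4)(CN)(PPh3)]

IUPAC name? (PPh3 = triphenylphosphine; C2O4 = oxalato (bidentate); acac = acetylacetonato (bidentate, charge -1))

lithium (acetylacetonato)cyanooxalato(triphenylphosphine)scandate(III)

The 1 lithium counter-ion carries a total charge of +1, so each complex ion is 1−.
Ligand charges: 1×triphenylphosphine (neutral), 1×cyano (-1 each), 1×oxalato (-2 each), 1×acetylacetonato (-1 each); total -4. So Sc + (-4) = 1−, giving Sc = +3.
Ligands are named alphabetically: acetylacetonato before cyano before oxalato before triphenylphosphine.
The complex ion is anionic, so scandium takes the -ate form scandate(III).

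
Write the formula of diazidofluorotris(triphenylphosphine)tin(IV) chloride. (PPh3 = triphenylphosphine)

Ligands: 3 triphenylphosphine (PPh3, neutral), 1 fluoro (F, -1), 2 azido (N3, -1). Ligand charge sum = -3.
Charge balance with chloride (-1) requires 1 complex ion per 1 chloride.

[SnF(N3)2(PPh3)3]Cl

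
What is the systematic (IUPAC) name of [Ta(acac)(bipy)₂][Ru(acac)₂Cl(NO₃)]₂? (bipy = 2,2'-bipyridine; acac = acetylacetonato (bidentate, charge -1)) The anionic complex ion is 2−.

(acetylacetonato)bis(2,2'-bipyridine)tantalum(V) bis(acetylacetonato)chloronitratoruthenate(II)

Both ions are complex: the cation is named first with the plain metal name, the anion second with the -ate form; each ion's ligands are alphabetised independently.
The complex anion is given as 2−; its ligand charges sum to -4, so Ru = +2.
With 2 anions per cation, the cation must be 2×2 = 4+.
Cation: ligand charges sum to -1; for the ion to be 4+, Ta = +5.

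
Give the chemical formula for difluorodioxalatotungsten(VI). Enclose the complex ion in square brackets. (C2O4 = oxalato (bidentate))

Ligands: 2 oxalato (C2O4, -2), 2 fluoro (F, -1). Ligand charge sum = -6.
With W in oxidation state +6, the complex ion is [W...].

[W(C2O4)2F2]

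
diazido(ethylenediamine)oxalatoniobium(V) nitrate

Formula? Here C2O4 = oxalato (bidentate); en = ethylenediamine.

[Nb(C2O4)(en)(N3)2]NO3

Ligands: 2 azido (N3, -1), 1 oxalato (C2O4, -2), 1 ethylenediamine (en, neutral). Ligand charge sum = -4.
Charge balance with nitrate (-1) requires 1 complex ion per 1 nitrate.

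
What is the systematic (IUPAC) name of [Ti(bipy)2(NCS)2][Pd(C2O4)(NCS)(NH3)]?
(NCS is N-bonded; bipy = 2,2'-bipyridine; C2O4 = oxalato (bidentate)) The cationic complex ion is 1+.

bis(2,2'-bipyridine)diisothiocyanatotitanium(III) ammineisothiocyanatooxalatopalladate(II)

The complex cation is given as 1+; its ligand charges sum to -2, so Ti = +3.
A 1:1 salt means the anion carries the equal and opposite charge, 1−.
Anion: ligand charges sum to -3; for the ion to be 1−, Pd = +2.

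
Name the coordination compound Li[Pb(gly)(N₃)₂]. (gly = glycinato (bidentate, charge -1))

The 1 lithium counter-ion carries a total charge of +1, so each complex ion is 1−.
Ligand charges: 2×azido (-1 each), 1×glycinato (-1 each); total -3. So Pb + (-3) = 1−, giving Pb = +2.
Ligands are named alphabetically: azido before glycinato.
The complex ion is anionic, so lead takes the -ate form plumbate(II).

lithium diazido(glycinato)plumbate(II)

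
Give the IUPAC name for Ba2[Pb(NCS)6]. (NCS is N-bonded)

The 2 barium counter-ions carry a total charge of +4, so each complex ion is 4−.
Ligand charges: 6×isothiocyanato (-1 each); total -6. So Pb + (-6) = 4−, giving Pb = +2.
The complex ion is anionic, so lead takes the -ate form plumbate(II).

barium hexaisothiocyanatoplumbate(II)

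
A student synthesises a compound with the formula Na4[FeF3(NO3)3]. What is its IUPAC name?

The 4 sodium counter-ions carry a total charge of +4, so each complex ion is 4−.
Ligand charges: 3×nitrato (-1 each), 3×fluoro (-1 each); total -6. So Fe + (-6) = 4−, giving Fe = +2.
Ligands are named alphabetically: fluoro before nitrato.
The complex ion is anionic, so iron takes the -ate form ferrate(II).

sodium trifluorotrinitratoferrate(II)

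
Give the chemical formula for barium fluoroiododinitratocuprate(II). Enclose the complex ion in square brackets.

Ba[CuFI(NO3)2]

Ligands: 1 fluoro (F, -1), 2 nitrato (NO3, -1), 1 iodo (I, -1). Ligand charge sum = -4.
With Cu in oxidation state +2, the complex ion is [Cu...]^2−.
Charge balance with barium (+2) requires 1 complex ion per 1 barium.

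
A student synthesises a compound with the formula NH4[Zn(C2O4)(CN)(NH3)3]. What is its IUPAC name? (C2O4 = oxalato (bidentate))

ammonium triamminecyanooxalatozincate(II)

The 1 ammonium counter-ion carries a total charge of +1, so each complex ion is 1−.
Ligand charges: 1×oxalato (-2 each), 1×cyano (-1 each), 3×ammine (neutral); total -3. So Zn + (-3) = 1−, giving Zn = +2.
The complex ion is anionic, so zinc takes the -ate form zincate(II).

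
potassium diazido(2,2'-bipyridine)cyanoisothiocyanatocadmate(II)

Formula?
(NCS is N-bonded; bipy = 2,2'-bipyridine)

K2[Cd(bipy)(CN)(N3)2(NCS)]

Ligands: 1 isothiocyanato (NCS, -1), 2 azido (N3, -1), 1 2,2'-bipyridine (bipy, neutral), 1 cyano (CN, -1). Ligand charge sum = -4.
With Cd in oxidation state +2, the complex ion is [Cd...]^2−.
Charge balance with potassium (+1) requires 1 complex ion per 2 potassium.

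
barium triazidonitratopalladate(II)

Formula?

Ligands: 1 nitrato (NO3, -1), 3 azido (N3, -1). Ligand charge sum = -4.
Charge balance with barium (+2) requires 1 complex ion per 1 barium.

Ba[Pd(N3)3(NO3)]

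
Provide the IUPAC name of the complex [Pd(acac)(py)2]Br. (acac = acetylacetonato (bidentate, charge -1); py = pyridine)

(acetylacetonato)bis(pyridine)palladium(II) bromide

The 1 bromide counter-ion carries a total charge of -1, so each complex ion is 1+.
Ligand charges: 1×acetylacetonato (-1 each), 2×pyridine (neutral); total -1. So Pd + (-1) = 1+, giving Pd = +2.
Ligands are named alphabetically: acetylacetonato before pyridine.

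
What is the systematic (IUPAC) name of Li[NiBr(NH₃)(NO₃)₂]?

lithium amminebromodinitratonickelate(II)

The 1 lithium counter-ion carries a total charge of +1, so each complex ion is 1−.
Ligand charges: 1×ammine (neutral), 2×nitrato (-1 each), 1×bromo (-1 each); total -3. So Ni + (-3) = 1−, giving Ni = +2.
Ligands are named alphabetically: ammine before bromo before nitrato.
The complex ion is anionic, so nickel takes the -ate form nickelate(II).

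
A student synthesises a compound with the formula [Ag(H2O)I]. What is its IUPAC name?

There is no counter-ion, so the complex is neutral overall.
Ligand charges: 1×aqua (neutral), 1×iodo (-1 each); total -1. So Ag + (-1) = 0, giving Ag = +1.
Ligands are named alphabetically: aqua before iodo.

aquaiodosilver(I)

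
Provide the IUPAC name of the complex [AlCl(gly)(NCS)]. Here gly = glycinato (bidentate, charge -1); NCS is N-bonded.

There is no counter-ion, so the complex is neutral overall.
Ligand charges: 1×glycinato (-1 each), 1×isothiocyanato (-1 each), 1×chloro (-1 each); total -3. So Al + (-3) = 0, giving Al = +3.
Ligands are named alphabetically: chloro before glycinato before isothiocyanato.

chloro(glycinato)isothiocyanatoaluminium(III)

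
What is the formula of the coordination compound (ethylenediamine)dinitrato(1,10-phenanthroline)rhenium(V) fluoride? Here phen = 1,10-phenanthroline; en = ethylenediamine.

[Re(en)(NO3)2(phen)]F3

Ligands: 1 1,10-phenanthroline (phen, neutral), 2 nitrato (NO3, -1), 1 ethylenediamine (en, neutral). Ligand charge sum = -2.
With Re in oxidation state +5, the complex ion is [Re...]^3+.
Charge balance with fluoride (-1) requires 1 complex ion per 3 fluoride.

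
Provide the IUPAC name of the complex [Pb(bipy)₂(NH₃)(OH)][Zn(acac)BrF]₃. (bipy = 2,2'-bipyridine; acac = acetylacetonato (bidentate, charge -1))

Both ions are complex: the cation is named first with the plain metal name, the anion second with the -ate form; each ion's ligands are alphabetised independently.
Zinc is always +2 in its complexes; the anion's ligand charges sum to -3, so the complex anion is 1−.
With 3 anions per cation, the cation must be 3×1 = 3+.
Cation: ligand charges sum to -1; for the ion to be 3+, Pb = +4.

amminebis(2,2'-bipyridine)hydroxolead(IV) (acetylacetonato)bromofluorozincate(II)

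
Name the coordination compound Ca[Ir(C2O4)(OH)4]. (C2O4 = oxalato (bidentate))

The 1 calcium counter-ion carries a total charge of +2, so each complex ion is 2−.
Ligand charges: 4×hydroxo (-1 each), 1×oxalato (-2 each); total -6. So Ir + (-6) = 2−, giving Ir = +4.
The complex ion is anionic, so iridium takes the -ate form iridate(IV).

calcium tetrahydroxooxalatoiridate(IV)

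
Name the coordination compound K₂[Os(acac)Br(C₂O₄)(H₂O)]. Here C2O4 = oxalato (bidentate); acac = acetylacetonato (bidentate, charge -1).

The 2 potassium counter-ions carry a total charge of +2, so each complex ion is 2−.
Ligand charges: 1×aqua (neutral), 1×oxalato (-2 each), 1×acetylacetonato (-1 each), 1×bromo (-1 each); total -4. So Os + (-4) = 2−, giving Os = +2.
The complex ion is anionic, so osmium takes the -ate form osmate(II).

potassium (acetylacetonato)aquabromooxalatoosmate(II)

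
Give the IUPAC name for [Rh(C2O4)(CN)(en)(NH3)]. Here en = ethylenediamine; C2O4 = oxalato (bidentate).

There is no counter-ion, so the complex is neutral overall.
Ligand charges: 1×ammine (neutral), 1×ethylenediamine (neutral), 1×cyano (-1 each), 1×oxalato (-2 each); total -3. So Rh + (-3) = 0, giving Rh = +3.
Ligands are named alphabetically: ammine before cyano before ethylenediamine before oxalato.

amminecyano(ethylenediamine)oxalatorhodium(III)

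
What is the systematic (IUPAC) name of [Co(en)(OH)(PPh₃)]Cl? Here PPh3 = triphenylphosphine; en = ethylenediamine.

(ethylenediamine)hydroxo(triphenylphosphine)cobalt(II) chloride

The 1 chloride counter-ion carries a total charge of -1, so each complex ion is 1+.
Ligand charges: 1×hydroxo (-1 each), 1×triphenylphosphine (neutral), 1×ethylenediamine (neutral); total -1. So Co + (-1) = 1+, giving Co = +2.
Ligands are named alphabetically: ethylenediamine before hydroxo before triphenylphosphine.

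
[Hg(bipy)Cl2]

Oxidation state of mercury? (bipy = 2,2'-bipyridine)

+2

No counter-ion: the bracketed complex is neutral.
Ligand charges: 2×Cl = -2; 1×bipy neutral; sum -2.
Hg + (-2) = 0 ⇒ Hg is +2.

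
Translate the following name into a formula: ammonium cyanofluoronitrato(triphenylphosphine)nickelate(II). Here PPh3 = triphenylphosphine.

NH4[Ni(CN)F(NO3)(PPh3)]

Ligands: 1 fluoro (F, -1), 1 triphenylphosphine (PPh3, neutral), 1 cyano (CN, -1), 1 nitrato (NO3, -1). Ligand charge sum = -3.
With Ni in oxidation state +2, the complex ion is [Ni...]^1−.
Charge balance with ammonium (+1) requires 1 complex ion per 1 ammonium.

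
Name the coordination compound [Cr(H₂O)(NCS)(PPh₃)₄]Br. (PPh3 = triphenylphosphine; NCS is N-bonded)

aquaisothiocyanatotetrakis(triphenylphosphine)chromium(II) bromide

The 1 bromide counter-ion carries a total charge of -1, so each complex ion is 1+.
Ligand charges: 4×triphenylphosphine (neutral), 1×isothiocyanato (-1 each), 1×aqua (neutral); total -1. So Cr + (-1) = 1+, giving Cr = +2.
Ligands are named alphabetically: aqua before isothiocyanato before triphenylphosphine.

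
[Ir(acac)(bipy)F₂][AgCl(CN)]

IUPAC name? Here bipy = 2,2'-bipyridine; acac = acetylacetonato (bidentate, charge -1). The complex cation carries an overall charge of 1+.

(acetylacetonato)(2,2'-bipyridine)difluoroiridium(IV) chlorocyanoargentate(I)

The complex cation is given as 1+; its ligand charges sum to -3, so Ir = +4.
A 1:1 salt means the anion carries the equal and opposite charge, 1−.
Anion: ligand charges sum to -2; for the ion to be 1−, Ag = +1.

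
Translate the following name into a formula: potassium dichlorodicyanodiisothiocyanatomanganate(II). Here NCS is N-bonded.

Ligands: 2 chloro (Cl, -1), 2 cyano (CN, -1), 2 isothiocyanato (NCS, -1). Ligand charge sum = -6.
With Mn in oxidation state +2, the complex ion is [Mn...]^4−.
Charge balance with potassium (+1) requires 1 complex ion per 4 potassium.

K4[MnCl2(CN)2(NCS)2]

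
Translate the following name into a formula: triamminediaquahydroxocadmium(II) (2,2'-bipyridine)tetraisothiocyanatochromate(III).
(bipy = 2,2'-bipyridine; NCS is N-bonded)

Cation [Cd…]: ligand charges -1, Cd(II) ⇒ ion charge 1+.
Anion [Cr…]: ligand charges -4, Cr(III) ⇒ ion charge 1−.
One 1+ cation balances one 1− anion.

[Cd(H2O)2(NH3)3(OH)][Cr(bipy)(NCS)4]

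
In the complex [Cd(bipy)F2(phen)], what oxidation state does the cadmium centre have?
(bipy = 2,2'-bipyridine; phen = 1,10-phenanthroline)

No counter-ion: the bracketed complex is neutral.
Ligand charges: 1×bipy neutral; 1×phen neutral; 2×F = -2; sum -2.
Cd + (-2) = 0 ⇒ Cd is +2.

+2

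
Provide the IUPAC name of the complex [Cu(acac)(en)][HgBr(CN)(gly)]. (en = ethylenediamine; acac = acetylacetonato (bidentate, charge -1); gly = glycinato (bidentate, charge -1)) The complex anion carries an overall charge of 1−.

(acetylacetonato)(ethylenediamine)copper(II) bromocyano(glycinato)mercurate(II)

Both ions are complex: the cation is named first with the plain metal name, the anion second with the -ate form; each ion's ligands are alphabetised independently.
The complex anion is given as 1−; its ligand charges sum to -3, so Hg = +2.
A 1:1 salt means the cation carries the equal and opposite charge, 1+.
Cation: ligand charges sum to -1; for the ion to be 1+, Cu = +2.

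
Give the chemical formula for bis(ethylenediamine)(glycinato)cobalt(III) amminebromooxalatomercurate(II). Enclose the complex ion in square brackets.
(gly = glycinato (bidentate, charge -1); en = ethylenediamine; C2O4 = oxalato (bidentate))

Cation [Co…]: ligand charges -1, Co(III) ⇒ ion charge 2+.
Anion [Hg…]: ligand charges -3, Hg(II) ⇒ ion charge 1−.
One 2+ cation requires 2 of the 1− anion.

[Co(en)2(gly)][HgBr(C2O4)(NH3)]2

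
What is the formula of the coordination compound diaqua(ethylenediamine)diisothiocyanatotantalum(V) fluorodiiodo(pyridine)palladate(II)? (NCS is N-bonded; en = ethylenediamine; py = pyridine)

Cation [Ta…]: ligand charges -2, Ta(V) ⇒ ion charge 3+.
Anion [Pd…]: ligand charges -3, Pd(II) ⇒ ion charge 1−.
One 3+ cation requires 3 of the 1− anion.

[Ta(en)(H2O)2(NCS)2][PdFI2(py)]3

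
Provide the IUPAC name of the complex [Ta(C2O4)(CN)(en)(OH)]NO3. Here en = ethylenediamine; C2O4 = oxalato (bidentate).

cyano(ethylenediamine)hydroxooxalatotantalum(V) nitrate

The 1 nitrate counter-ion carries a total charge of -1, so each complex ion is 1+.
Ligand charges: 1×ethylenediamine (neutral), 1×oxalato (-2 each), 1×hydroxo (-1 each), 1×cyano (-1 each); total -4. So Ta + (-4) = 1+, giving Ta = +5.
Ligands are named alphabetically: cyano before ethylenediamine before hydroxo before oxalato.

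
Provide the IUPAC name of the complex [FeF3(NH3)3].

There is no counter-ion, so the complex is neutral overall.
Ligand charges: 3×fluoro (-1 each), 3×ammine (neutral); total -3. So Fe + (-3) = 0, giving Fe = +3.
Ligands are named alphabetically: ammine before fluoro.

triamminetrifluoroiron(III)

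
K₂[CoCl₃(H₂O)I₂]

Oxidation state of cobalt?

+3

2 potassium outside the brackets (+1 each) → the complex ion is 2−.
Ligand charges: 3×Cl = -3; 1×H2O neutral; 2×I = -2; sum -5.
Co + (-5) = 2− ⇒ Co is +3.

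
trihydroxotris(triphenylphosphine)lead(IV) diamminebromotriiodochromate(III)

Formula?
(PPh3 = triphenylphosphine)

Cation [Pb…]: ligand charges -3, Pb(IV) ⇒ ion charge 1+.
Anion [Cr…]: ligand charges -4, Cr(III) ⇒ ion charge 1−.

[Pb(OH)3(PPh3)3][CrBrI3(NH3)2]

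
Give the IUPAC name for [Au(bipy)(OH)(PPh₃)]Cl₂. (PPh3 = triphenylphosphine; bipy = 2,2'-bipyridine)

(2,2'-bipyridine)hydroxo(triphenylphosphine)gold(III) chloride

The 2 chloride counter-ions carry a total charge of -2, so each complex ion is 2+.
Ligand charges: 1×hydroxo (-1 each), 1×triphenylphosphine (neutral), 1×2,2'-bipyridine (neutral); total -1. So Au + (-1) = 2+, giving Au = +3.
Ligands are named alphabetically: bipyridine before hydroxo before triphenylphosphine.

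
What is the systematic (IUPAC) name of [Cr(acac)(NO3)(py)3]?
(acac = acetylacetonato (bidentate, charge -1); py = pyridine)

There is no counter-ion, so the complex is neutral overall.
Ligand charges: 1×nitrato (-1 each), 1×acetylacetonato (-1 each), 3×pyridine (neutral); total -2. So Cr + (-2) = 0, giving Cr = +2.
Ligands are named alphabetically: acetylacetonato before nitrato before pyridine.

(acetylacetonato)nitratotris(pyridine)chromium(II)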